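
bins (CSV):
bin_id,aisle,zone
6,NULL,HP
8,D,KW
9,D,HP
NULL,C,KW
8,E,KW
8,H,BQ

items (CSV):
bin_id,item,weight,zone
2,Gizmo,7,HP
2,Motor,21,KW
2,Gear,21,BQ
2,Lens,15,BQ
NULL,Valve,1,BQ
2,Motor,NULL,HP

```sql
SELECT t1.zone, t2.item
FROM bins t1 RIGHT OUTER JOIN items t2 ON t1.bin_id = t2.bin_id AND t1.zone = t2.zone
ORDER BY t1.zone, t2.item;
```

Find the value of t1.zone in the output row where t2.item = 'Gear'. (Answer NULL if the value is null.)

RIGHT JOIN keeps every row from `items`; unmatched rows get NULL for `bins`'s columns.
Matching on t1.bin_id = t2.bin_id AND t1.zone = t2.zone. A NULL in a compared column never satisfies the condition.
- t1 (bin_id=6, zone=HP) has no partner in t2.
- t1 (bin_id=8, zone=KW) has no partner in t2.
- t1 (bin_id=9, zone=HP) has no partner in t2.
- t1 (bin_id=NULL, zone=KW) has no partner in t2.
- t1 (bin_id=8, zone=KW) has no partner in t2.
- t1 (bin_id=8, zone=BQ) has no partner in t2.
- 6 row(s) from t2 found no t1 partner → padded with NULL.

NULL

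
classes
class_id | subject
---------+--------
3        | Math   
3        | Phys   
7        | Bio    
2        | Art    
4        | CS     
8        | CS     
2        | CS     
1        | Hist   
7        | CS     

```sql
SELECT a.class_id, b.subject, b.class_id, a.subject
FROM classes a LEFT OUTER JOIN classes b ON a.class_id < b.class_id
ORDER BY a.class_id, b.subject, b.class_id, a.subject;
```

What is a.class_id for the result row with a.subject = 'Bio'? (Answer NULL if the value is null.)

7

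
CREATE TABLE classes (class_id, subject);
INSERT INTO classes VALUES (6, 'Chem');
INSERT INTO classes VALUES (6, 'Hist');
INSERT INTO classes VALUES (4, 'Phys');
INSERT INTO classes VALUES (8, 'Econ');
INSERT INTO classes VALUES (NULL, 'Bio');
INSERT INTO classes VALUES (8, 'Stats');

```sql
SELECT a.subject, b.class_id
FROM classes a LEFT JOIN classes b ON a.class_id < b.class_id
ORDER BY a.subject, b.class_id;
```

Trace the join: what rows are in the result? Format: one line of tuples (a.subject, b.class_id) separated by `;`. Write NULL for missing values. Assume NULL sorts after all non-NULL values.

LEFT JOIN keeps every row from `classes a`; unmatched rows get NULL for `classes b`'s columns.
Matching on a.class_id < b.class_id. A NULL in a compared column never satisfies the condition.
Matched pairs: 8; unmatched a rows kept: 3.

(Bio, NULL); (Chem, 8); (Chem, 8); (Econ, NULL); (Hist, 8); (Hist, 8); (Phys, 6); (Phys, 6); (Phys, 8); (Phys, 8); (Stats, NULL)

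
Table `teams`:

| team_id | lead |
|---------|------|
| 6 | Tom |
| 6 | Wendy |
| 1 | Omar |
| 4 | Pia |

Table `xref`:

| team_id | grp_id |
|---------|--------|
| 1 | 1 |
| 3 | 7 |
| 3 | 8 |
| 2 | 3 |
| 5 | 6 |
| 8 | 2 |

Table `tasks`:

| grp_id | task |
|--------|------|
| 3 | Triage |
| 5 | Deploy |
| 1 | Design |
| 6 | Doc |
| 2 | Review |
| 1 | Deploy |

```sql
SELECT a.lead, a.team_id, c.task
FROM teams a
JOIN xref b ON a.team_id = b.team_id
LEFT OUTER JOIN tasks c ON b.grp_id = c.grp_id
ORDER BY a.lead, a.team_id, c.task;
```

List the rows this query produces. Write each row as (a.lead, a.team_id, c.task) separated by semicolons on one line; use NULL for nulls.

(Omar, 1, Deploy); (Omar, 1, Design)

Joins associate left-to-right: teams INNER JOIN xref on team_id gives 1 intermediate row(s).
Then LEFT JOIN `tasks c` on grp_id: each of those 1 rows is kept; rows whose b.grp_id has no match in c get NULL for c's columns.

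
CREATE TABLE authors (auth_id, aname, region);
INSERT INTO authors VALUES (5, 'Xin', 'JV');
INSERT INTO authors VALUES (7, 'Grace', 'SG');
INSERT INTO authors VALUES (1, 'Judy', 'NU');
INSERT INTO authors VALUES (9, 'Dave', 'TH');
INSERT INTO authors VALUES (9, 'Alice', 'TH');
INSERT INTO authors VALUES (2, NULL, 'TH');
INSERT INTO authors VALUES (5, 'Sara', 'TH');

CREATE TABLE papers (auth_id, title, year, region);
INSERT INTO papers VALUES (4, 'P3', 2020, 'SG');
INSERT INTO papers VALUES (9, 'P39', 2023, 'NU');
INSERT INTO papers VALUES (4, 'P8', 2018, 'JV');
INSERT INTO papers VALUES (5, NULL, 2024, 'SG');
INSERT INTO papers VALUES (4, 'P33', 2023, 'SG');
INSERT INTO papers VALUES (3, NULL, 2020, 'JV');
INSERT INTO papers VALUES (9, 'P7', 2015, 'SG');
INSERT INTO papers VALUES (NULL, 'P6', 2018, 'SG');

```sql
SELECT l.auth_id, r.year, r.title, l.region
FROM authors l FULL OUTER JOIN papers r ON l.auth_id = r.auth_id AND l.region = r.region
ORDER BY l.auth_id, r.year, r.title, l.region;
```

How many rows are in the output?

15

FULL OUTER JOIN keeps every row from both sides; unmatched rows get NULL for the other side's columns.
Matching on l.auth_id = r.auth_id AND l.region = r.region. A NULL in a compared column never satisfies the condition.
- l[0] auth_id=5, region=JV → no match; kept with NULLs on the r side.
- l[1] auth_id=7, region=SG → no match; kept with NULLs on the r side.
- l[2] auth_id=1, region=NU → no match; kept with NULLs on the r side.
- l[3] auth_id=9, region=TH → no match; kept with NULLs on the r side.
- l[4] auth_id=9, region=TH → no match; kept with NULLs on the r side.
- l[5] auth_id=2, region=TH → no match; kept with NULLs on the r side.
- l[6] auth_id=5, region=TH → no match; kept with NULLs on the r side.
- 8 r row(s) had no l match → kept, l columns NULL.
Total: 0 matched + 15 padded = 15 rows.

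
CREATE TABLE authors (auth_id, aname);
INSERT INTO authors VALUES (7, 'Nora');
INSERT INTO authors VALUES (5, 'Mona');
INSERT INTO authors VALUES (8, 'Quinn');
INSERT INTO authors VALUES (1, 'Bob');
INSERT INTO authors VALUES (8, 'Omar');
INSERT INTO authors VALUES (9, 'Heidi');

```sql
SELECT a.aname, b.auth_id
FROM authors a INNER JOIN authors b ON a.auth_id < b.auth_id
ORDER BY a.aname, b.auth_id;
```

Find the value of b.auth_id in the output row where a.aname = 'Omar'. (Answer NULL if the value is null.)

9

INNER JOIN keeps only pairs where the ON condition holds.
Matching on a.auth_id < b.auth_id.
- a[0] auth_id=7 → 3 match(es) in b → 3 row(s).
- a[1] auth_id=5 → 4 match(es) in b → 4 row(s).
- a[2] auth_id=8 → 1 match(es) in b → 1 row(s).
- a[3] auth_id=1 → 5 match(es) in b → 5 row(s).
- a[4] auth_id=8 → 1 match(es) in b → 1 row(s).
- a[5] auth_id=9 → no match; dropped.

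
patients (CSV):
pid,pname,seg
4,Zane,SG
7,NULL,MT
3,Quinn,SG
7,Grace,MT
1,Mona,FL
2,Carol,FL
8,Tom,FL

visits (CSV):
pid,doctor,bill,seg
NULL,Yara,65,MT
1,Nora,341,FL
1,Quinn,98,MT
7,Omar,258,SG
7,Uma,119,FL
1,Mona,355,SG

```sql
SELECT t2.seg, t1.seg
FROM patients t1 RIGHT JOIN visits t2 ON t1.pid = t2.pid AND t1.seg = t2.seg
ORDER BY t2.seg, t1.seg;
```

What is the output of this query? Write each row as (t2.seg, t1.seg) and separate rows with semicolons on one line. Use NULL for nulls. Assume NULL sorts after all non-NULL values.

RIGHT JOIN keeps every row from `visits`; unmatched rows get NULL for `patients`'s columns.
Matching on t1.pid = t2.pid AND t1.seg = t2.seg. A NULL in a compared column never satisfies the condition.
- t1 (pid=4, seg=SG) has no partner in t2.
- t1 (pid=7, seg=MT) has no partner in t2.
- t1 (pid=3, seg=SG) has no partner in t2.
- t1 (pid=7, seg=MT) has no partner in t2.
- t1 (pid=1, seg=FL) pairs with 1 row(s) of t2.
- t1 (pid=2, seg=FL) has no partner in t2.
- t1 (pid=8, seg=FL) has no partner in t2.
- 5 t2 row(s) had no t1 match → kept, t1 columns NULL.
After projecting and ordering:
t2.seg | t1.seg
FL | FL
FL | NULL
MT | NULL
MT | NULL
SG | NULL
SG | NULL

(FL, FL); (FL, NULL); (MT, NULL); (MT, NULL); (SG, NULL); (SG, NULL)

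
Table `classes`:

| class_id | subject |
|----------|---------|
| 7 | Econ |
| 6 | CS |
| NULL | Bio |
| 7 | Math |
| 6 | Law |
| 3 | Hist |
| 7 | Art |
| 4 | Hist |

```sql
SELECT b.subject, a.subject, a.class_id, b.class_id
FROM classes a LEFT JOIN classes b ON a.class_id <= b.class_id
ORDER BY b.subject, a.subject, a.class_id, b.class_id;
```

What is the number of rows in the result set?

33

LEFT JOIN keeps every row from `classes a`; unmatched rows get NULL for `classes b`'s columns.
Matching on a.class_id <= b.class_id. A NULL in a compared column never satisfies the condition.
Matched pairs: 32; unmatched a rows kept: 1.
Total: 32 matched + 1 padded = 33 rows.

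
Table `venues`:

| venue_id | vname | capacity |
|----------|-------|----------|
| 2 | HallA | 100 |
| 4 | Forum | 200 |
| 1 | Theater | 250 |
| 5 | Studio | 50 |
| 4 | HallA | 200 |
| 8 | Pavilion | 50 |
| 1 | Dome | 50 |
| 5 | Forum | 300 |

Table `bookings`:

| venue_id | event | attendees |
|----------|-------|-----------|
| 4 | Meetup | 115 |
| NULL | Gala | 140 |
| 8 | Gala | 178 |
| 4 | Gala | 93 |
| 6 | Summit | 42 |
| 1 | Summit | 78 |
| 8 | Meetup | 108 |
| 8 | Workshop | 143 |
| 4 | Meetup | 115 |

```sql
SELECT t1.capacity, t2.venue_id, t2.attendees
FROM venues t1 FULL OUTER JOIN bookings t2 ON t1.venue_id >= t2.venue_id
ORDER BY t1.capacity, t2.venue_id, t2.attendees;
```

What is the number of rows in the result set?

28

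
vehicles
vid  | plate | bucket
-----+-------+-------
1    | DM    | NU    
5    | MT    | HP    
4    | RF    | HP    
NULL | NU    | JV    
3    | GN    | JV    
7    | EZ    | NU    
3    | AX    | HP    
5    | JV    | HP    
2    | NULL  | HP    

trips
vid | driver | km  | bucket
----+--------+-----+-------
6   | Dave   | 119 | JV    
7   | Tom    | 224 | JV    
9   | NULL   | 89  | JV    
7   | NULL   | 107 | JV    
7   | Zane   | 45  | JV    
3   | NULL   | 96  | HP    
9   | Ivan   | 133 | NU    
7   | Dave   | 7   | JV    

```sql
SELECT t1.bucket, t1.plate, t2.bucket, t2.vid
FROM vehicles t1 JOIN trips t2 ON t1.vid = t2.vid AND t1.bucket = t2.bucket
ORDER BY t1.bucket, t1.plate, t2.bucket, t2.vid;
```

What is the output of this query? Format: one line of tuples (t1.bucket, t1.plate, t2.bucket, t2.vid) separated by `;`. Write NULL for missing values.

(HP, AX, HP, 3)

INNER JOIN keeps only pairs where the ON condition holds.
Matching on t1.vid = t2.vid AND t1.bucket = t2.bucket. A NULL in a compared column never satisfies the condition.
- vid=1, bucket=NU: no matching t2 row, dropped.
- vid=5, bucket=HP: no matching t2 row, dropped.
- vid=4, bucket=HP: no matching t2 row, dropped.
- vid=NULL, bucket=JV: no matching t2 row, dropped.
- vid=3, bucket=JV: no matching t2 row, dropped.
- vid=7, bucket=NU: no matching t2 row, dropped.
- vid=3, bucket=HP: 1 matching t2 row(s), so 1 row(s) emitted.
- vid=5, bucket=HP: no matching t2 row, dropped.
- vid=2, bucket=HP: no matching t2 row, dropped.
After projecting and ordering:
t1.bucket | t1.plate | t2.bucket | t2.vid
HP | AX | HP | 3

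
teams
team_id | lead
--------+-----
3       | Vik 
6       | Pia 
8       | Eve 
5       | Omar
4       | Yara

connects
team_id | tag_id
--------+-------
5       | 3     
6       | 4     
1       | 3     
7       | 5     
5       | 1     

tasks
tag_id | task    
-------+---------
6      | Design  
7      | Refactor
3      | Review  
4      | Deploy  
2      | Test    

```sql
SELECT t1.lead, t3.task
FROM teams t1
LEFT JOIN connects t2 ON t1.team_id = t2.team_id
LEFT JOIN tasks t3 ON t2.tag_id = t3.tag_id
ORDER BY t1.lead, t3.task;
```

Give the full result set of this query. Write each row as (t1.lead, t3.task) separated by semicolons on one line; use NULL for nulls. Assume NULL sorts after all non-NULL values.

Joins associate left-to-right: teams LEFT JOIN connects on team_id gives 6 intermediate row(s).
Then LEFT JOIN `tasks t3` on tag_id: each of those 6 rows is kept; rows whose t2.tag_id has no match in t3 get NULL for t3's columns.

(Eve, NULL); (Omar, Review); (Omar, NULL); (Pia, Deploy); (Vik, NULL); (Yara, NULL)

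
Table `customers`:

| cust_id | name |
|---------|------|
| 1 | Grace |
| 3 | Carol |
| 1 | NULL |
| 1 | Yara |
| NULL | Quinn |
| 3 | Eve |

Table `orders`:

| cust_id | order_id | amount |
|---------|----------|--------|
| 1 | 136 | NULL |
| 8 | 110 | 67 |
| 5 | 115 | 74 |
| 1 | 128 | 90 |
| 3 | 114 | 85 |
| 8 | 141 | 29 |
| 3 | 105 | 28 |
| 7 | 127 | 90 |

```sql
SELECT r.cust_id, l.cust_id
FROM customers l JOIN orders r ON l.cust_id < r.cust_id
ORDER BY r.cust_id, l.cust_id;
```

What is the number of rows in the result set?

26

INNER JOIN keeps only pairs where the ON condition holds.
Matching on l.cust_id < r.cust_id. A NULL in a compared column never satisfies the condition.
- cust_id=1: 6 matching r row(s), so 6 row(s) emitted.
- cust_id=3: 4 matching r row(s), so 4 row(s) emitted.
- cust_id=1: 6 matching r row(s), so 6 row(s) emitted.
- cust_id=1: 6 matching r row(s), so 6 row(s) emitted.
- cust_id=NULL: no matching r row, dropped.
- cust_id=3: 4 matching r row(s), so 4 row(s) emitted.
Total: 26 rows.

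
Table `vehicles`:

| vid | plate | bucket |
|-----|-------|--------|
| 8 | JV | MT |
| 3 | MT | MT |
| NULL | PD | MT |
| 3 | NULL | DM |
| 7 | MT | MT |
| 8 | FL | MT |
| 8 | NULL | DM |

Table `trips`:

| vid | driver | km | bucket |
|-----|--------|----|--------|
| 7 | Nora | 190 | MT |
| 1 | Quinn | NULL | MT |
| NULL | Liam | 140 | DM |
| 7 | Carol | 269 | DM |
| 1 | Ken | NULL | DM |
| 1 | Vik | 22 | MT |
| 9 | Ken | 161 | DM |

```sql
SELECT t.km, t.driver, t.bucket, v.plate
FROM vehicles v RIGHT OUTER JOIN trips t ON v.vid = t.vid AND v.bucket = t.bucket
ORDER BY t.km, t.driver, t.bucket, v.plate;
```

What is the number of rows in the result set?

RIGHT JOIN keeps every row from `trips`; unmatched rows get NULL for `vehicles`'s columns.
Matching on v.vid = t.vid AND v.bucket = t.bucket. A NULL in a compared column never satisfies the condition.
Matched pairs: 1; unmatched t rows kept: 6.
Total: 1 matched + 6 padded = 7 rows.

7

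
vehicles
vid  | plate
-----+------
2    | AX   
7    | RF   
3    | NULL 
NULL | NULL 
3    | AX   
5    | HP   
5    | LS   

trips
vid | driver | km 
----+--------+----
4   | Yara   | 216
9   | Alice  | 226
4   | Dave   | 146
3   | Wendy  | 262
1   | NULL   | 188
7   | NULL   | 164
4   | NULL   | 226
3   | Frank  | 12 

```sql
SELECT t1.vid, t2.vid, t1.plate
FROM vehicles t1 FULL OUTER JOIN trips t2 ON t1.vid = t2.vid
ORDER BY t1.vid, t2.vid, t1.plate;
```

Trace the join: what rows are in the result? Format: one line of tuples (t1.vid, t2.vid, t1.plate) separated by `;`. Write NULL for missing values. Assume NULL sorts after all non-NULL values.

(2, NULL, AX); (3, 3, AX); (3, 3, AX); (3, 3, NULL); (3, 3, NULL); (5, NULL, HP); (5, NULL, LS); (7, 7, RF); (NULL, 1, NULL); (NULL, 4, NULL); (NULL, 4, NULL); (NULL, 4, NULL); (NULL, 9, NULL); (NULL, NULL, NULL)

FULL OUTER JOIN keeps every row from both sides; unmatched rows get NULL for the other side's columns.
Matching on t1.vid = t2.vid. A NULL in a compared column never satisfies the condition.
- t1[0] vid=2 → no match; kept with NULLs on the t2 side.
- t1[1] vid=7 → 1 match(es) in t2 → 1 row(s).
- t1[2] vid=3 → 2 match(es) in t2 → 2 row(s).
- t1[3] vid=NULL → no match; kept with NULLs on the t2 side.
- t1[4] vid=3 → 2 match(es) in t2 → 2 row(s).
- t1[5] vid=5 → no match; kept with NULLs on the t2 side.
- t1[6] vid=5 → no match; kept with NULLs on the t2 side.
- plus 5 unmatched t2 row(s), each kept with NULL t1 columns.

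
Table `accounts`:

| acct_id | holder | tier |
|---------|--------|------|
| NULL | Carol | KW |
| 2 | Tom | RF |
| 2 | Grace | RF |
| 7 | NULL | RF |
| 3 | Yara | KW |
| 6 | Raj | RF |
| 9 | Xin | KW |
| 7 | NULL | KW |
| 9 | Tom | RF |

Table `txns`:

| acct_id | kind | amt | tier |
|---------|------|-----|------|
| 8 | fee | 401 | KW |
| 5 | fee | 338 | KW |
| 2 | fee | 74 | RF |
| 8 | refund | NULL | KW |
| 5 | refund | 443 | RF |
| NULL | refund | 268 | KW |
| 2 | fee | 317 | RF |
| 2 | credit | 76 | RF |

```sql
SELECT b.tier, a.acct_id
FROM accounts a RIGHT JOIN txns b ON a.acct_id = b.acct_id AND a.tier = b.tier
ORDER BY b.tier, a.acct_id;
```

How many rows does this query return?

RIGHT JOIN keeps every row from `txns`; unmatched rows get NULL for `accounts`'s columns.
Matching on a.acct_id = b.acct_id AND a.tier = b.tier. A NULL in a compared column never satisfies the condition.
Matched pairs: 6; unmatched b rows kept: 5.
Total: 6 matched + 5 padded = 11 rows.

11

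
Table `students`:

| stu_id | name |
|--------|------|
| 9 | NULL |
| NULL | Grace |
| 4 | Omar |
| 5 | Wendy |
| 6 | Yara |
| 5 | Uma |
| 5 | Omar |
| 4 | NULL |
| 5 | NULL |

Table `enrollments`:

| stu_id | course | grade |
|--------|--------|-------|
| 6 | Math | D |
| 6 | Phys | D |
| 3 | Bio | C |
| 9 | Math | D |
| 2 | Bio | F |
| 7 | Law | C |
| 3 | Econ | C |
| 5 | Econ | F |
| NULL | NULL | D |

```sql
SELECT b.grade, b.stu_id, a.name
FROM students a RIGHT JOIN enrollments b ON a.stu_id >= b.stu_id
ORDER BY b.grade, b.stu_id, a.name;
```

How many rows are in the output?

37

RIGHT JOIN keeps every row from `enrollments`; unmatched rows get NULL for `students`'s columns.
Matching on a.stu_id >= b.stu_id. A NULL in a compared column never satisfies the condition.
- a[0] stu_id=9 → 8 match(es) in b → 8 row(s).
- a[1] stu_id=NULL → no match.
- a[2] stu_id=4 → 3 match(es) in b → 3 row(s).
- a[3] stu_id=5 → 4 match(es) in b → 4 row(s).
- a[4] stu_id=6 → 6 match(es) in b → 6 row(s).
- a[5] stu_id=5 → 4 match(es) in b → 4 row(s).
- a[6] stu_id=5 → 4 match(es) in b → 4 row(s).
- a[7] stu_id=4 → 3 match(es) in b → 3 row(s).
- a[8] stu_id=5 → 4 match(es) in b → 4 row(s).
- 1 b row(s) had no a match → kept, a columns NULL.
Total: 36 matched + 1 padded = 37 rows.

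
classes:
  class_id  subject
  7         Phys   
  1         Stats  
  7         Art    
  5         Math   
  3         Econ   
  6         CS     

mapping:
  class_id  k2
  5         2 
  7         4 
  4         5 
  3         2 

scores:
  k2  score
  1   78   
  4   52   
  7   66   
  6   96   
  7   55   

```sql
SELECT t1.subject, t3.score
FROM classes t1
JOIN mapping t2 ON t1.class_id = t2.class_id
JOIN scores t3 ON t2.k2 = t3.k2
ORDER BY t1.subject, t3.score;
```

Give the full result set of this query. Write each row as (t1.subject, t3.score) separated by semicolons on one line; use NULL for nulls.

(Art, 52); (Phys, 52)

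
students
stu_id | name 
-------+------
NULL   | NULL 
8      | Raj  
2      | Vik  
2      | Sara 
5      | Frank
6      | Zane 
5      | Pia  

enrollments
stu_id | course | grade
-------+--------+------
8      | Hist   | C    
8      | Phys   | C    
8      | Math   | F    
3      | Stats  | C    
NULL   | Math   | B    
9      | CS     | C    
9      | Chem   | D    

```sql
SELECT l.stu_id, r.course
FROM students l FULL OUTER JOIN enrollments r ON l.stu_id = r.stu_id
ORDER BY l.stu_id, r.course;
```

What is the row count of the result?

FULL OUTER JOIN keeps every row from both sides; unmatched rows get NULL for the other side's columns.
Matching on l.stu_id = r.stu_id. A NULL in a compared column never satisfies the condition.
Matched pairs: 3; unmatched l rows kept: 6; unmatched r rows kept: 4.
Total: 3 matched + 10 padded = 13 rows.

13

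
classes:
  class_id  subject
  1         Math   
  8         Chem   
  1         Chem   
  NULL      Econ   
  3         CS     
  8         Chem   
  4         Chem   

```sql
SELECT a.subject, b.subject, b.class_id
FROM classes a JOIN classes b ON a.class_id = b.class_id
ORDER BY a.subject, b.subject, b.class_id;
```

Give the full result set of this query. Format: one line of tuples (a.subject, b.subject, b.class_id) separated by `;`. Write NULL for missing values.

(CS, CS, 3); (Chem, Chem, 1); (Chem, Chem, 4); (Chem, Chem, 8); (Chem, Chem, 8); (Chem, Chem, 8); (Chem, Chem, 8); (Chem, Math, 1); (Math, Chem, 1); (Math, Math, 1)

INNER JOIN keeps only pairs where the ON condition holds.
Matching on a.class_id = b.class_id. A NULL in a compared column never satisfies the condition.
Matched pairs: 10.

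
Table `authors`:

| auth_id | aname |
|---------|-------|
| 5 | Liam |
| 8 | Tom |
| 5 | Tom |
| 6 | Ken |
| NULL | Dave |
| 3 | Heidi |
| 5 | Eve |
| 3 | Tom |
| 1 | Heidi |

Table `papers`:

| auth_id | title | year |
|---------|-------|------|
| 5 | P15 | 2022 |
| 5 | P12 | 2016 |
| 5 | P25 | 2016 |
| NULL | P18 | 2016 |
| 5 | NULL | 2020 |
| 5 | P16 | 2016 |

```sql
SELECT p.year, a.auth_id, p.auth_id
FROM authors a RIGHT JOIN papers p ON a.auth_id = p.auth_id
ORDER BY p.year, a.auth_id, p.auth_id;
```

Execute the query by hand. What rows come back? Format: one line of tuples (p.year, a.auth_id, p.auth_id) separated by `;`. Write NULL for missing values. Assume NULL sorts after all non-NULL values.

RIGHT JOIN keeps every row from `papers`; unmatched rows get NULL for `authors`'s columns.
Matching on a.auth_id = p.auth_id. A NULL in a compared column never satisfies the condition.
Matched pairs: 15; unmatched p rows kept: 1.

(2016, 5, 5); (2016, 5, 5); (2016, 5, 5); (2016, 5, 5); (2016, 5, 5); (2016, 5, 5); (2016, 5, 5); (2016, 5, 5); (2016, 5, 5); (2016, NULL, NULL); (2020, 5, 5); (2020, 5, 5); (2020, 5, 5); (2022, 5, 5); (2022, 5, 5); (2022, 5, 5)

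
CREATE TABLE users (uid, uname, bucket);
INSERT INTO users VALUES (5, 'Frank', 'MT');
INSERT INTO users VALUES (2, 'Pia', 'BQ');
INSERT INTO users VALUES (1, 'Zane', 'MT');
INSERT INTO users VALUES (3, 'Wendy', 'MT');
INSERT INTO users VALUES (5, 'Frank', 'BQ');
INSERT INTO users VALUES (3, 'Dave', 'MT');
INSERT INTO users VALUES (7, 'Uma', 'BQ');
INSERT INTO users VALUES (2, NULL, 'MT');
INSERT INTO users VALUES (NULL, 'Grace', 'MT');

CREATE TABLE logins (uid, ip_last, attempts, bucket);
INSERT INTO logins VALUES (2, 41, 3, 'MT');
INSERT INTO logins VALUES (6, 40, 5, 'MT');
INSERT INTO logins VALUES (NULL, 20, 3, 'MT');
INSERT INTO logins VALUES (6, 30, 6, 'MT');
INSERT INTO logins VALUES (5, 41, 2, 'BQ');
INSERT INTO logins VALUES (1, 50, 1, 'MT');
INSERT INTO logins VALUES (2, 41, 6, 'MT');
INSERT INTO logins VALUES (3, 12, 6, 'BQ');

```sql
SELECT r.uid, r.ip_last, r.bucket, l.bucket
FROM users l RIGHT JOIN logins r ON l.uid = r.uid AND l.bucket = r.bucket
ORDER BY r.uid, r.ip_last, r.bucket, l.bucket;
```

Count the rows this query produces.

RIGHT JOIN keeps every row from `logins`; unmatched rows get NULL for `users`'s columns.
Matching on l.uid = r.uid AND l.bucket = r.bucket. A NULL in a compared column never satisfies the condition.
- l row (uid=5, bucket=MT): no match.
- l row (uid=2, bucket=BQ): no match.
- l row (uid=1, bucket=MT): matches 1 r row(s) → 1 output row(s).
- l row (uid=3, bucket=MT): no match.
- l row (uid=5, bucket=BQ): matches 1 r row(s) → 1 output row(s).
- l row (uid=3, bucket=MT): no match.
- l row (uid=7, bucket=BQ): no match.
- l row (uid=2, bucket=MT): matches 2 r row(s) → 2 output row(s).
- l row (uid=NULL, bucket=MT): no match.
- plus 4 unmatched r row(s), each kept with NULL l columns.
Total: 4 matched + 4 padded = 8 rows.

8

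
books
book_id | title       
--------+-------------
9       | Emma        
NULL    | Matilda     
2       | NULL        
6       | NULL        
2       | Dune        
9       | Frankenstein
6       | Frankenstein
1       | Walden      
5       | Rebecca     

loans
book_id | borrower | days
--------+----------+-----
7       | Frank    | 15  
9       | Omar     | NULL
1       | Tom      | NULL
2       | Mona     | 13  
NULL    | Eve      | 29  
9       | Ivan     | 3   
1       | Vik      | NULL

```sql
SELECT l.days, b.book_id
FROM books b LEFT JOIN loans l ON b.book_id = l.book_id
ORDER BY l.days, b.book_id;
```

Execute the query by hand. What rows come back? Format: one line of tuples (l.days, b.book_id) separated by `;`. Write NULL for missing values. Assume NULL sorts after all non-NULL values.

(3, 9); (3, 9); (13, 2); (13, 2); (NULL, 1); (NULL, 1); (NULL, 5); (NULL, 6); (NULL, 6); (NULL, 9); (NULL, 9); (NULL, NULL)

LEFT JOIN keeps every row from `books`; unmatched rows get NULL for `loans`'s columns.
Matching on b.book_id = l.book_id. A NULL in a compared column never satisfies the condition.
- b[0] book_id=9 → 2 match(es) in l → 2 row(s).
- b[1] book_id=NULL → no match; kept with NULLs on the l side.
- b[2] book_id=2 → 1 match(es) in l → 1 row(s).
- b[3] book_id=6 → no match; kept with NULLs on the l side.
- b[4] book_id=2 → 1 match(es) in l → 1 row(s).
- b[5] book_id=9 → 2 match(es) in l → 2 row(s).
- b[6] book_id=6 → no match; kept with NULLs on the l side.
- b[7] book_id=1 → 2 match(es) in l → 2 row(s).
- b[8] book_id=5 → no match; kept with NULLs on the l side.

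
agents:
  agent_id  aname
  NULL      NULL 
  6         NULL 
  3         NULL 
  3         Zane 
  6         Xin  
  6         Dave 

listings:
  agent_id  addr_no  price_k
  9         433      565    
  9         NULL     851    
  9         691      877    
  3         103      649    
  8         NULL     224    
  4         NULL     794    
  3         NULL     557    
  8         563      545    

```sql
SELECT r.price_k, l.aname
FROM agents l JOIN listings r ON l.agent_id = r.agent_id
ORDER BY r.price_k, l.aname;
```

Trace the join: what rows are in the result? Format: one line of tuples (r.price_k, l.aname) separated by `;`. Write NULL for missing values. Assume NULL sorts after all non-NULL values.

INNER JOIN keeps only pairs where the ON condition holds.
Matching on l.agent_id = r.agent_id. A NULL in a compared column never satisfies the condition.
Matched pairs: 4.

(557, Zane); (557, NULL); (649, Zane); (649, NULL)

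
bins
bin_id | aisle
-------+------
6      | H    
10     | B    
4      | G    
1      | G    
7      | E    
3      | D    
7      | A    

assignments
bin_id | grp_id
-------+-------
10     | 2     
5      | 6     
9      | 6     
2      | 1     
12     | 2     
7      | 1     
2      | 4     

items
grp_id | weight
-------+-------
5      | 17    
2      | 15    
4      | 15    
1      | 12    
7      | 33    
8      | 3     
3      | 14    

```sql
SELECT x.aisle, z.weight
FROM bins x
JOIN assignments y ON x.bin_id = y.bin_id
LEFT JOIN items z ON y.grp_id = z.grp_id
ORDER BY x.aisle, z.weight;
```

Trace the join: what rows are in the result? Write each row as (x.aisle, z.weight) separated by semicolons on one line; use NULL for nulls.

(A, 12); (B, 15); (E, 12)

Joins associate left-to-right: bins INNER JOIN assignments on bin_id gives 3 intermediate row(s).
Then LEFT JOIN `items z` on grp_id: each of those 3 rows is kept; rows whose y.grp_id has no match in z get NULL for z's columns.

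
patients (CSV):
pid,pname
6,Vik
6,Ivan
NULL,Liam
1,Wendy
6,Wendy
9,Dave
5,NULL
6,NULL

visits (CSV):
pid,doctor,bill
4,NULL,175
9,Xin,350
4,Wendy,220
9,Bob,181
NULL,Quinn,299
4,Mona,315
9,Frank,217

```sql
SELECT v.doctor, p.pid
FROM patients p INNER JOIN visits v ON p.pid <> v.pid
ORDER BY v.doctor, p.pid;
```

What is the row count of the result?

39

INNER JOIN keeps only pairs where the ON condition holds.
Matching on p.pid <> v.pid. A NULL in a compared column never satisfies the condition.
- pid=6: 6 matching v row(s), so 6 row(s) emitted.
- pid=6: 6 matching v row(s), so 6 row(s) emitted.
- pid=NULL: no matching v row, dropped.
- pid=1: 6 matching v row(s), so 6 row(s) emitted.
- pid=6: 6 matching v row(s), so 6 row(s) emitted.
- pid=9: 3 matching v row(s), so 3 row(s) emitted.
- pid=5: 6 matching v row(s), so 6 row(s) emitted.
- pid=6: 6 matching v row(s), so 6 row(s) emitted.
Total: 39 rows.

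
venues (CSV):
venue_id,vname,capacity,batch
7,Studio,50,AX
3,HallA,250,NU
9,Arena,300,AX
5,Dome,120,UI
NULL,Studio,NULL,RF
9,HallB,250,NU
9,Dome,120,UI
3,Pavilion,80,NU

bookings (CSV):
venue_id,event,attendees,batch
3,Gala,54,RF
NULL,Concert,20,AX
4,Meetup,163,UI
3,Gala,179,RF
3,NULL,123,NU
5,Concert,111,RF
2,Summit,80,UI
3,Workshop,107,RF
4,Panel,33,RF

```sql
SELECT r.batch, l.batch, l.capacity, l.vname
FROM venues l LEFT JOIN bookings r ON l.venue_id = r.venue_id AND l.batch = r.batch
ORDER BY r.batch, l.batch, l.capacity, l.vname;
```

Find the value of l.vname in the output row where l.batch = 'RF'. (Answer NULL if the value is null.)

Studio

LEFT JOIN keeps every row from `venues`; unmatched rows get NULL for `bookings`'s columns.
Matching on l.venue_id = r.venue_id AND l.batch = r.batch. A NULL in a compared column never satisfies the condition.
Matched pairs: 2; unmatched l rows kept: 6.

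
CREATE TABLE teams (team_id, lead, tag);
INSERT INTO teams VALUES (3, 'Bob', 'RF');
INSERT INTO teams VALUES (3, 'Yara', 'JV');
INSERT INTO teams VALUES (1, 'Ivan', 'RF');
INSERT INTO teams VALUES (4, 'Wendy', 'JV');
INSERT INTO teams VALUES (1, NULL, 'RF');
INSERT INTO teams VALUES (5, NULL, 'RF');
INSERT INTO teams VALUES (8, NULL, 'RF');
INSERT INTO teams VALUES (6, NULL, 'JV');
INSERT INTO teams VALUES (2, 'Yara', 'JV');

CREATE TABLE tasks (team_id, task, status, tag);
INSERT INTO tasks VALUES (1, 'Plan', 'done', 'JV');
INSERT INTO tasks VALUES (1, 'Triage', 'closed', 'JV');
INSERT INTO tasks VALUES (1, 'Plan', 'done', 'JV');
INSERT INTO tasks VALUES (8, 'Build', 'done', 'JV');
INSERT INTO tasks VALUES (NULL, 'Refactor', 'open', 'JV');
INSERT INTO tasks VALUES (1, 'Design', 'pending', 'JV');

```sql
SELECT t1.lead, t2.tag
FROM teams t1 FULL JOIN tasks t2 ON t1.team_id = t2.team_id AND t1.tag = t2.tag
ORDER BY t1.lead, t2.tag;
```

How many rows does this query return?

FULL OUTER JOIN keeps every row from both sides; unmatched rows get NULL for the other side's columns.
Matching on t1.team_id = t2.team_id AND t1.tag = t2.tag. A NULL in a compared column never satisfies the condition.
- t1[0] team_id=3, tag=RF → no match; kept with NULLs on the t2 side.
- t1[1] team_id=3, tag=JV → no match; kept with NULLs on the t2 side.
- t1[2] team_id=1, tag=RF → no match; kept with NULLs on the t2 side.
- t1[3] team_id=4, tag=JV → no match; kept with NULLs on the t2 side.
- t1[4] team_id=1, tag=RF → no match; kept with NULLs on the t2 side.
- t1[5] team_id=5, tag=RF → no match; kept with NULLs on the t2 side.
- t1[6] team_id=8, tag=RF → no match; kept with NULLs on the t2 side.
- t1[7] team_id=6, tag=JV → no match; kept with NULLs on the t2 side.
- t1[8] team_id=2, tag=JV → no match; kept with NULLs on the t2 side.
- plus 6 unmatched t2 row(s), each kept with NULL t1 columns.
Total: 0 matched + 15 padded = 15 rows.

15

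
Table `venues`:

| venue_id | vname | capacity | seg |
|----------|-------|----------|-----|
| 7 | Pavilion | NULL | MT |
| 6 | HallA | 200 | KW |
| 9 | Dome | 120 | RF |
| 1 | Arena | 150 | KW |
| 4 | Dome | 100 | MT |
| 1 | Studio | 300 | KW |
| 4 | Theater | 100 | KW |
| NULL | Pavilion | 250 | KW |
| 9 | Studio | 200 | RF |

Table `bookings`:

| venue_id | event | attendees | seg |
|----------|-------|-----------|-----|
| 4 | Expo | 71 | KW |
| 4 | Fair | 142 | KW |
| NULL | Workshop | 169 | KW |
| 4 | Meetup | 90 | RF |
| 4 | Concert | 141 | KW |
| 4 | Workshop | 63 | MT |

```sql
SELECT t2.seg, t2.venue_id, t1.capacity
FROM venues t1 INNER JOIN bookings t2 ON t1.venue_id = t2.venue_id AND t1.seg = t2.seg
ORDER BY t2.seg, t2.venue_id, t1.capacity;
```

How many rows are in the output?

INNER JOIN keeps only pairs where the ON condition holds.
Matching on t1.venue_id = t2.venue_id AND t1.seg = t2.seg. A NULL in a compared column never satisfies the condition.
- t1[0] venue_id=7, seg=MT → no match; dropped.
- t1[1] venue_id=6, seg=KW → no match; dropped.
- t1[2] venue_id=9, seg=RF → no match; dropped.
- t1[3] venue_id=1, seg=KW → no match; dropped.
- t1[4] venue_id=4, seg=MT → 1 match(es) in t2 → 1 row(s).
- t1[5] venue_id=1, seg=KW → no match; dropped.
- t1[6] venue_id=4, seg=KW → 3 match(es) in t2 → 3 row(s).
- t1[7] venue_id=NULL, seg=KW → no match; dropped.
- t1[8] venue_id=9, seg=RF → no match; dropped.
Total: 4 rows.

4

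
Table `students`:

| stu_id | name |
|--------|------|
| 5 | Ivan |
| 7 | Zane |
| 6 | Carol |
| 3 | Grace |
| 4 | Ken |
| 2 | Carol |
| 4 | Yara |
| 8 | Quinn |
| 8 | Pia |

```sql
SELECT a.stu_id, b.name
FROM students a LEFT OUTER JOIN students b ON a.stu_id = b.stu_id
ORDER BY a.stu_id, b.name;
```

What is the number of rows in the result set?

LEFT JOIN keeps every row from `students a`; unmatched rows get NULL for `students b`'s columns.
Matching on a.stu_id = b.stu_id.
- a (stu_id=5) pairs with 1 row(s) of b.
- a (stu_id=7) pairs with 1 row(s) of b.
- a (stu_id=6) pairs with 1 row(s) of b.
- a (stu_id=3) pairs with 1 row(s) of b.
- a (stu_id=4) pairs with 2 row(s) of b.
- a (stu_id=2) pairs with 1 row(s) of b.
- a (stu_id=4) pairs with 2 row(s) of b.
- a (stu_id=8) pairs with 2 row(s) of b.
- a (stu_id=8) pairs with 2 row(s) of b.
Total: 13 rows.

13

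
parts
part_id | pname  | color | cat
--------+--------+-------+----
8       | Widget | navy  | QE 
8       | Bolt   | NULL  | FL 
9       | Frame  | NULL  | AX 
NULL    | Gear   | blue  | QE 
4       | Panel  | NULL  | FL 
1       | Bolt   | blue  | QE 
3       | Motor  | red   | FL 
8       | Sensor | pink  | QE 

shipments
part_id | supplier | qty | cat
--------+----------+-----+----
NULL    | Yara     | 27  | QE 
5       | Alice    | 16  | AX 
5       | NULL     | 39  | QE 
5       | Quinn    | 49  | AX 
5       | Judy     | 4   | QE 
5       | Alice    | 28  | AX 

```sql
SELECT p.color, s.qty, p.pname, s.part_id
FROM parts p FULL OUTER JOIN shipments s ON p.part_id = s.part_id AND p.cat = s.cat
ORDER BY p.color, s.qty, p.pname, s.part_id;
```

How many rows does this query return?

14

FULL OUTER JOIN keeps every row from both sides; unmatched rows get NULL for the other side's columns.
Matching on p.part_id = s.part_id AND p.cat = s.cat. A NULL in a compared column never satisfies the condition.
Matched pairs: 0; unmatched p rows kept: 8; unmatched s rows kept: 6.
Total: 0 matched + 14 padded = 14 rows.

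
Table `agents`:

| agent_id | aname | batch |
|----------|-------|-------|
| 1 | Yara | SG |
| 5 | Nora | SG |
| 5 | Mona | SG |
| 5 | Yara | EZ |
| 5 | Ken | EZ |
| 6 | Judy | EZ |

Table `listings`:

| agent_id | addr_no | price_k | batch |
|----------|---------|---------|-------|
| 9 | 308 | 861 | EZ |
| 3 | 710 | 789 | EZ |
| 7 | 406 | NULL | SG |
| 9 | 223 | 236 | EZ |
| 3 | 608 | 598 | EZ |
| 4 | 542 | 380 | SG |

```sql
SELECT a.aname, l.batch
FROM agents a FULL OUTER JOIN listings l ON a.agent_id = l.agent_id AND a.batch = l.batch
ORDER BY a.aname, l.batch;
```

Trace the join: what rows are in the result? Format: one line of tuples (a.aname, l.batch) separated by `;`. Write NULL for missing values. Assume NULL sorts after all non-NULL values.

(Judy, NULL); (Ken, NULL); (Mona, NULL); (Nora, NULL); (Yara, NULL); (Yara, NULL); (NULL, EZ); (NULL, EZ); (NULL, EZ); (NULL, EZ); (NULL, SG); (NULL, SG)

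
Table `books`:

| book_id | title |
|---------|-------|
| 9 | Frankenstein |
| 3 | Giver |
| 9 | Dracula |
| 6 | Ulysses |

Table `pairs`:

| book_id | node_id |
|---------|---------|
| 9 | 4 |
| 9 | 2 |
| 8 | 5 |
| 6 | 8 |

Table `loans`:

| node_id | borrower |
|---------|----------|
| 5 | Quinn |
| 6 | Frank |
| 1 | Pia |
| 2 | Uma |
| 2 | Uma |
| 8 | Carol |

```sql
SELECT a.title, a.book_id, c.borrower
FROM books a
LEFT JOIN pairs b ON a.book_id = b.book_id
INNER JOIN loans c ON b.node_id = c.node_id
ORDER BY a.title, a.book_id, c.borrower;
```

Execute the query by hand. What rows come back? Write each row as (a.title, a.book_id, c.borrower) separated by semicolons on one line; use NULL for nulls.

Step 1 — a LEFT JOIN b on book_id → 6 row(s).
Then INNER JOIN `loans c` on node_id: keep only rows whose b.node_id appears in c.

(Dracula, 9, Uma); (Dracula, 9, Uma); (Frankenstein, 9, Uma); (Frankenstein, 9, Uma); (Ulysses, 6, Carol)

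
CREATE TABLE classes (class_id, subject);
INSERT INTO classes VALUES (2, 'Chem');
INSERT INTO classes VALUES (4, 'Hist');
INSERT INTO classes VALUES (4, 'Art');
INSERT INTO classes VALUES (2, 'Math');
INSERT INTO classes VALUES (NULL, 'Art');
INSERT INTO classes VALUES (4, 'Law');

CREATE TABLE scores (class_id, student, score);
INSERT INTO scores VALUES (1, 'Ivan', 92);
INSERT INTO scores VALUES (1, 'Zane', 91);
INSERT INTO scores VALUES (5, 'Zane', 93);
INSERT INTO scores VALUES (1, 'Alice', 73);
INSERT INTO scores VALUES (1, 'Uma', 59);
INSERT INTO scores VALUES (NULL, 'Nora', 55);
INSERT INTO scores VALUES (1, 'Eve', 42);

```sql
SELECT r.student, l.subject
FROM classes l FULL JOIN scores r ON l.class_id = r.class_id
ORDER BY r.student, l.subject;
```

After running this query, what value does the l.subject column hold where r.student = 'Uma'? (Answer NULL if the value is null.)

FULL OUTER JOIN keeps every row from both sides; unmatched rows get NULL for the other side's columns.
Matching on l.class_id = r.class_id. A NULL in a compared column never satisfies the condition.
Matched pairs: 0; unmatched l rows kept: 6; unmatched r rows kept: 7.

NULL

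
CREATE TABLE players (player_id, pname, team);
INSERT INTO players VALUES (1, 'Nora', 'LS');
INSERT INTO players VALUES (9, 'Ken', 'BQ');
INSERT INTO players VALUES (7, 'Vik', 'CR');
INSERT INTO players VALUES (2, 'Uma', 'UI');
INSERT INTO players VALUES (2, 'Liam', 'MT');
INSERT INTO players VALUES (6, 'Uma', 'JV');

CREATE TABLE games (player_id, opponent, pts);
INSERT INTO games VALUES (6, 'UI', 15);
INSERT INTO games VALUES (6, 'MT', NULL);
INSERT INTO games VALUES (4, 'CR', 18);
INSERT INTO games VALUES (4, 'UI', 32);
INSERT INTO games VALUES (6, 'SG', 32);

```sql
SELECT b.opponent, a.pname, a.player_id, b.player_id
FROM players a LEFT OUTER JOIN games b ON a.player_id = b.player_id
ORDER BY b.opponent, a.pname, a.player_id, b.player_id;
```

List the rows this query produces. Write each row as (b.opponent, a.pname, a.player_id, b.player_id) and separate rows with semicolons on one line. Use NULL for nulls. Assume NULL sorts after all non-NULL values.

(MT, Uma, 6, 6); (SG, Uma, 6, 6); (UI, Uma, 6, 6); (NULL, Ken, 9, NULL); (NULL, Liam, 2, NULL); (NULL, Nora, 1, NULL); (NULL, Uma, 2, NULL); (NULL, Vik, 7, NULL)

LEFT JOIN keeps every row from `players`; unmatched rows get NULL for `games`'s columns.
Matching on a.player_id = b.player_id.
- a (player_id=1) has no partner → padded with NULL.
- a (player_id=9) has no partner → padded with NULL.
- a (player_id=7) has no partner → padded with NULL.
- a (player_id=2) has no partner → padded with NULL.
- a (player_id=2) has no partner → padded with NULL.
- a (player_id=6) pairs with 3 row(s) of b.
After projecting and ordering:
b.opponent | a.pname | a.player_id | b.player_id
MT | Uma | 6 | 6
SG | Uma | 6 | 6
UI | Uma | 6 | 6
NULL | Ken | 9 | NULL
NULL | Liam | 2 | NULL
NULL | Nora | 1 | NULL
NULL | Uma | 2 | NULL
NULL | Vik | 7 | NULL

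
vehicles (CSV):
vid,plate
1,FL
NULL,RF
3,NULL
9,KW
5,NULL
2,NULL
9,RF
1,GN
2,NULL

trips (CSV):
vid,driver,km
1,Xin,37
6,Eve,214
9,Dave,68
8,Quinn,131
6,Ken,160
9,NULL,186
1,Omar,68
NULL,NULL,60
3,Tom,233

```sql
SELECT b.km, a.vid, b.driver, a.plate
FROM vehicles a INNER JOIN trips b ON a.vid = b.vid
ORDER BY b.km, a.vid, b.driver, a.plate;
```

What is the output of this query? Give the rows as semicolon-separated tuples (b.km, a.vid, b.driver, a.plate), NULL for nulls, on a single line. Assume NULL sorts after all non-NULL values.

INNER JOIN keeps only pairs where the ON condition holds.
Matching on a.vid = b.vid. A NULL in a compared column never satisfies the condition.
Matched pairs: 9.

(37, 1, Xin, FL); (37, 1, Xin, GN); (68, 1, Omar, FL); (68, 1, Omar, GN); (68, 9, Dave, KW); (68, 9, Dave, RF); (186, 9, NULL, KW); (186, 9, NULL, RF); (233, 3, Tom, NULL)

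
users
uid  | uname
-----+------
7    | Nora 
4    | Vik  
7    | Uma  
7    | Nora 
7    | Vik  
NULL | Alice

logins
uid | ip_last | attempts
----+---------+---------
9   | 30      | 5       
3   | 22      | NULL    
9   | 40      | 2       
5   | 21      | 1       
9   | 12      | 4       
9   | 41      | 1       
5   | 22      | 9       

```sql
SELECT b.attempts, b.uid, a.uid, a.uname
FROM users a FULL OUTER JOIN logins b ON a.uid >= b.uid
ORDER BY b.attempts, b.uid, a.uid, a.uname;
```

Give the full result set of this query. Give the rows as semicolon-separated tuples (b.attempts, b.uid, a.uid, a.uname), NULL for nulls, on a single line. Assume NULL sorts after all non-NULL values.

FULL OUTER JOIN keeps every row from both sides; unmatched rows get NULL for the other side's columns.
Matching on a.uid >= b.uid. A NULL in a compared column never satisfies the condition.
- a row (uid=7): matches 3 b row(s) → 3 output row(s).
- a row (uid=4): matches 1 b row(s) → 1 output row(s).
- a row (uid=7): matches 3 b row(s) → 3 output row(s).
- a row (uid=7): matches 3 b row(s) → 3 output row(s).
- a row (uid=7): matches 3 b row(s) → 3 output row(s).
- a row (uid=NULL): no match → kept, b columns NULL.
- 4 row(s) from b found no a partner → padded with NULL.

(1, 5, 7, Nora); (1, 5, 7, Nora); (1, 5, 7, Uma); (1, 5, 7, Vik); (1, 9, NULL, NULL); (2, 9, NULL, NULL); (4, 9, NULL, NULL); (5, 9, NULL, NULL); (9, 5, 7, Nora); (9, 5, 7, Nora); (9, 5, 7, Uma); (9, 5, 7, Vik); (NULL, 3, 4, Vik); (NULL, 3, 7, Nora); (NULL, 3, 7, Nora); (NULL, 3, 7, Uma); (NULL, 3, 7, Vik); (NULL, NULL, NULL, Alice)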